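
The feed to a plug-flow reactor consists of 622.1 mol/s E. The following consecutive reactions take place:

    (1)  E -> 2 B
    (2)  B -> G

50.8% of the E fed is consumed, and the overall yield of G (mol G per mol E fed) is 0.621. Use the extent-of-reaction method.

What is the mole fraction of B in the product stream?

0.262

Conversion of E: E consumed = 1ξ₁ = 0.508 × 622.1 → ξ₁ = 316 mol/s.
Yield of G: 1ξ₂ / 622.1 = 0.621 → ξ₂ = 386.3 mol/s.
Outlet amounts (n = n₀ + Σ ν·ξ):
  E: 622.1 − 1(316) = 306.1
  B: 0 + 2(316) − 1(386.3) = 245.7
  G: 0 + 1(386.3) = 386.3
Total out = 938.1 mol/s; y_B = 245.7 / 938.1 = 0.2619.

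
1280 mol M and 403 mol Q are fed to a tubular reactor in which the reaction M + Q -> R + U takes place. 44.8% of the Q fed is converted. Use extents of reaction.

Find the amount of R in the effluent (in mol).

Q reacted = 0.448 × 403 = 180.5 mol; ν_Q = −1, so ξ = 180.5/1 = 180.5 mol.
Outlet amounts (n = n₀ + ν ξ):
  M: 1280 − 1(180.5) = 1099
  Q: 403 − 1(180.5) = 222.5
  R: 0 + 1(180.5) = 180.5
  U: 0 + 1(180.5) = 180.5

181 mol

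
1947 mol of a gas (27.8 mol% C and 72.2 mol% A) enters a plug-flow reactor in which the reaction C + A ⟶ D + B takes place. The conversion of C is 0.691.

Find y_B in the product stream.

0.192

C reacted = 0.691 × 541.3 = 374 mol; ν_C = −1, so ξ = 374/1 = 374 mol.
Outlet amounts (n = n₀ + ν ξ):
  C: 541.3 − 1(374) = 167.3
  A: 1406 − 1(374) = 1032
  D: 0 + 1(374) = 374
  B: 0 + 1(374) = 374
Total out = 1947 mol; y_B = 374 / 1947 = 0.1921.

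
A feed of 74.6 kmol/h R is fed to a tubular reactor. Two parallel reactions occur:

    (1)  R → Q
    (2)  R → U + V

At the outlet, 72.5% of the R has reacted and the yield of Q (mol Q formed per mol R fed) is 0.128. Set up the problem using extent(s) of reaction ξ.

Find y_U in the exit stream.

Yield of Q: 1ξ₁ / 74.6 = 0.128 → ξ₁ = 9.549 kmol/h.
Conversion of R: 1ξ₁ + 1ξ₂ = 0.725 × 74.6 = 54.08 → ξ₂ = 44.54 kmol/h.
Outlet amounts (n = n₀ + Σ ν·ξ):
  R: 74.6 − 1(9.549) − 1(44.54) = 20.52
  Q: 0 + 1(9.549) = 9.549
  U: 0 + 1(44.54) = 44.54
  V: 0 + 1(44.54) = 44.54
Total out = 119.1 kmol/h; y_U = 44.54 / 119.1 = 0.3738.

0.374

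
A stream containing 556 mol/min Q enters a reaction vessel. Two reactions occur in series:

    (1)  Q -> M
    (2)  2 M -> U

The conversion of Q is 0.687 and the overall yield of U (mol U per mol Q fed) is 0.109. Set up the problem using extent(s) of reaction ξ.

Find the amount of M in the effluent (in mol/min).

Conversion of Q: Q consumed = 1ξ₁ = 0.687 × 556 → ξ₁ = 382 mol/min.
Yield of U: 1ξ₂ / 556 = 0.109 → ξ₂ = 60.6 mol/min.
Outlet amounts (n = n₀ + Σ ν·ξ):
  Q: 556 − 1(382) = 174
  M: 0 + 1(382) − 2(60.6) = 260.8
  U: 0 + 1(60.6) = 60.6

261 mol/min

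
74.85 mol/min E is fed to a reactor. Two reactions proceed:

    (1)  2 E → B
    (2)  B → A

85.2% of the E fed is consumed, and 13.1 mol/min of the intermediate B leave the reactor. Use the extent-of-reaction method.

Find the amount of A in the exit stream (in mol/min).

18.8 mol/min

Conversion of E: E consumed = 2ξ₁ = 0.852 × 74.85 → ξ₁ = 31.89 mol/min.
B balance: n_B = 0 + 1ξ₁ − 1ξ₂ = 13.1 → ξ₂ = (1·31.89 − 13.1)/1 = 18.79 mol/min.
Outlet amounts (n = n₀ + Σ ν·ξ):
  E: 74.85 − 2(31.89) = 11.08
  B: 0 + 1(31.89) − 1(18.79) = 13.1
  A: 0 + 1(18.79) = 18.79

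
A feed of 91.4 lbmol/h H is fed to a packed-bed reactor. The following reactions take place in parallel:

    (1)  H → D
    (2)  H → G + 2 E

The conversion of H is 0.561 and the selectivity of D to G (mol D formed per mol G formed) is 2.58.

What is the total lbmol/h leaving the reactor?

Conversion of H: H consumed = 0.561 × 91.4 = 51.28 lbmol/h = 1ξ₁ + 1ξ₂.
Selectivity: 1ξ₁ / (1ξ₂) = 2.58 → ξ₁ = 2.58 ξ₂.
Substitute: (1·2.58 + 1) ξ₂ = 51.28 → ξ₂ = 14.32 lbmol/h, ξ₁ = 36.95 lbmol/h.
Outlet amounts (n = n₀ + Σ ν·ξ):
  H: 91.4 − 1(36.95) − 1(14.32) = 40.12
  D: 0 + 1(36.95) = 36.95
  G: 0 + 1(14.32) = 14.32
  E: 0 + 2(14.32) = 28.65
Total out = 40.12 + 36.95 + 14.32 + 28.65 = 120 lbmol/h.

120 lbmol/h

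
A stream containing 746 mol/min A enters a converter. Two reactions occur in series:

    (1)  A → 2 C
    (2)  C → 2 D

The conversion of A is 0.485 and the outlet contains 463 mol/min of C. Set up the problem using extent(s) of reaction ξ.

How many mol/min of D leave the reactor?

Conversion of A: A consumed = 1ξ₁ = 0.485 × 746 → ξ₁ = 361.8 mol/min.
C balance: n_C = 0 + 2ξ₁ − 1ξ₂ = 463 → ξ₂ = (2·361.8 − 463)/1 = 260.6 mol/min.
Outlet amounts (n = n₀ + Σ ν·ξ):
  A: 746 − 1(361.8) = 384.2
  C: 0 + 2(361.8) − 1(260.6) = 463
  D: 0 + 2(260.6) = 521.2

521 mol/min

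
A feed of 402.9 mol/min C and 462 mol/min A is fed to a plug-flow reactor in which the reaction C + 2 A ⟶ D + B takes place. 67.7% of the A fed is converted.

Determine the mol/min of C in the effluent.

247 mol/min

A reacted = 0.677 × 462 = 312.8 mol/min; ν_A = −2, so ξ = 312.8/2 = 156.4 mol/min.
Outlet amounts (n = n₀ + ν ξ):
  C: 402.9 − 1(156.4) = 246.5
  A: 462 − 2(156.4) = 149.2
  D: 0 + 1(156.4) = 156.4
  B: 0 + 1(156.4) = 156.4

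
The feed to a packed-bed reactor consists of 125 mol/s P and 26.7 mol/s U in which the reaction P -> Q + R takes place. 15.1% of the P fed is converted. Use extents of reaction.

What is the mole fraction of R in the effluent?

P reacted = 0.151 × 125 = 18.88 mol/s; ν_P = −1, so ξ = 18.88/1 = 18.88 mol/s.
Outlet amounts (n = n₀ + ν ξ):
  P: 125 − 1(18.88) = 106.1
  Q: 0 + 1(18.88) = 18.88
  R: 0 + 1(18.88) = 18.88
  U: 26.7 (inert)
Total out = 170.6 mol/s; y_R = 18.88 / 170.6 = 0.1107.

0.111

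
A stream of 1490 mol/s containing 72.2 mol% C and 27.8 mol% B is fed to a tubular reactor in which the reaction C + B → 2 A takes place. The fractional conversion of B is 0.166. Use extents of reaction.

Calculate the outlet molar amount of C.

1010 mol/s

B reacted = 0.166 × 414.2 = 68.76 mol/s; ν_B = −1, so ξ = 68.76/1 = 68.76 mol/s.
Outlet amounts (n = n₀ + ν ξ):
  C: 1076 − 1(68.76) = 1007
  B: 414.2 − 1(68.76) = 345.5
  A: 0 + 2(68.76) = 137.5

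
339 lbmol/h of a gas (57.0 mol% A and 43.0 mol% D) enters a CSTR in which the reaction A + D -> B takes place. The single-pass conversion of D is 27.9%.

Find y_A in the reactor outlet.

0.511

D reacted = 0.279 × 145.8 = 40.67 lbmol/h; ν_D = −1, so ξ = 40.67/1 = 40.67 lbmol/h.
Outlet amounts (n = n₀ + ν ξ):
  A: 193.2 − 1(40.67) = 152.6
  D: 145.8 − 1(40.67) = 105.1
  B: 0 + 1(40.67) = 40.67
Total out = 298.3 lbmol/h; y_A = 152.6 / 298.3 = 0.5114.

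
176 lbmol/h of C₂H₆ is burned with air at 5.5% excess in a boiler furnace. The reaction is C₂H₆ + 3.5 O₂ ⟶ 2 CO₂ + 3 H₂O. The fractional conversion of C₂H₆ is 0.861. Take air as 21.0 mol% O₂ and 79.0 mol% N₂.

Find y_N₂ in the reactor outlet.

Stoichiometric O₂ = 3.5 × 176 = 616 lbmol/h; O₂ fed = 616 × 1.055 = 649.9 lbmol/h.
N₂ fed = 649.9 × 79/21 = 2445 lbmol/h.
Fuel reacted = 0.861 × 176 → ξ = 151.5 lbmol/h.
Outlet (n = n₀ + ν ξ):
  C₂H₆: 176 − 1(151.5) = 24.46
  O₂: 649.9 − 3.5(151.5) = 119.5
  N₂: 2445 (inert)
  CO₂: 0 + 2(151.5) = 303.1
  H₂O: 0 + 3(151.5) = 454.6
Total out = 3346 lbmol/h; y_N₂ = 2445 / 3346 = 0.7306.

0.731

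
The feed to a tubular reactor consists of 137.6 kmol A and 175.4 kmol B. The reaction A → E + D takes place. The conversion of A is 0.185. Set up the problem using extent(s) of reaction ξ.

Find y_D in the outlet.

A reacted = 0.185 × 137.6 = 25.46 kmol; ν_A = −1, so ξ = 25.46/1 = 25.46 kmol.
Outlet amounts (n = n₀ + ν ξ):
  A: 137.6 − 1(25.46) = 112.1
  E: 0 + 1(25.46) = 25.46
  D: 0 + 1(25.46) = 25.46
  B: 175.4 (inert)
Total out = 338.5 kmol; y_D = 25.46 / 338.5 = 0.07521.

0.0752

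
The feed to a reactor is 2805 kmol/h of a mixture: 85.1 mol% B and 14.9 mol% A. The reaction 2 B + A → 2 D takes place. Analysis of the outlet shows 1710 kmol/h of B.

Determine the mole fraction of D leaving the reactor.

0.275

For B: n = n₀ − 2ξ → 1710 = 2387 − 2ξ, giving ξ = 338.5 kmol/h.
Outlet amounts (n = n₀ + ν ξ):
  B: 2387 − 2(338.5) = 1710
  A: 417.9 − 1(338.5) = 79.42
  D: 0 + 2(338.5) = 677.1
Total out = 2466 kmol/h; y_D = 677.1 / 2466 = 0.2745.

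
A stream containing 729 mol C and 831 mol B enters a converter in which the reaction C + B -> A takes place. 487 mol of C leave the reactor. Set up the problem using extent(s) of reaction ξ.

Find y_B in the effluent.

For C: n = n₀ − 1ξ → 487 = 729 − 1ξ, giving ξ = 242 mol.
Outlet amounts (n = n₀ + ν ξ):
  C: 729 − 1(242) = 487
  B: 831 − 1(242) = 589
  A: 0 + 1(242) = 242
Total out = 1318 mol; y_B = 589 / 1318 = 0.4469.

0.447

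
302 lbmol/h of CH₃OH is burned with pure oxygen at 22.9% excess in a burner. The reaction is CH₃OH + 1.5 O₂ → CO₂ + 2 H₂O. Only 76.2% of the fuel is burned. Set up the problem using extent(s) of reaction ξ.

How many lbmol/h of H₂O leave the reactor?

460 lbmol/h

Stoichiometric O₂ = 1.5 × 302 = 453 lbmol/h; O₂ fed = 453 × 1.229 = 556.7 lbmol/h.
Fuel reacted = 0.762 × 302 → ξ = 230.1 lbmol/h.
Outlet (n = n₀ + ν ξ):
  CH₃OH: 302 − 1(230.1) = 71.88
  O₂: 556.7 − 1.5(230.1) = 211.6
  CO₂: 0 + 1(230.1) = 230.1
  H₂O: 0 + 2(230.1) = 460.2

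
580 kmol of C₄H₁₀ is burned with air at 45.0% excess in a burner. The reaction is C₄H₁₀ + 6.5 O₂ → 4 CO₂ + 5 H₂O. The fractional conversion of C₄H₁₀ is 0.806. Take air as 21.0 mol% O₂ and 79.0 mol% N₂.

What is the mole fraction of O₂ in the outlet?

Stoichiometric O₂ = 6.5 × 580 = 3770 kmol; O₂ fed = 3770 × 1.450 = 5466 kmol.
N₂ fed = 5466 × 79/21 = 20560 kmol.
Fuel reacted = 0.806 × 580 → ξ = 467.5 kmol.
Outlet (n = n₀ + ν ξ):
  C₄H₁₀: 580 − 1(467.5) = 112.5
  O₂: 5466 − 6.5(467.5) = 2428
  N₂: 20560 (inert)
  CO₂: 0 + 4(467.5) = 1870
  H₂O: 0 + 5(467.5) = 2337
Total out = 27310 kmol; y_O₂ = 2428 / 27310 = 0.08889.

0.0889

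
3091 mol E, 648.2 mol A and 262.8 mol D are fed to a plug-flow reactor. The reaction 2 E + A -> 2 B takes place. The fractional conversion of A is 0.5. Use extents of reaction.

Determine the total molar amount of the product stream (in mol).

A reacted = 0.5 × 648.2 = 324.1 mol; ν_A = −1, so ξ = 324.1/1 = 324.1 mol.
Outlet amounts (n = n₀ + ν ξ):
  E: 3091 − 2(324.1) = 2443
  A: 648.2 − 1(324.1) = 324.1
  B: 0 + 2(324.1) = 648.2
  D: 262.8 (inert)
Total out = 2443 + 324.1 + 648.2 + 262.8 = 3678 mol.

3680 mol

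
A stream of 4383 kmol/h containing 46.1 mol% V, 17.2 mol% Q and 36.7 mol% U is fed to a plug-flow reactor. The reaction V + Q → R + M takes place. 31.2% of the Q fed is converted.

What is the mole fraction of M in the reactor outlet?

0.0537

Q reacted = 0.312 × 753.9 = 235.2 kmol/h; ν_Q = −1, so ξ = 235.2/1 = 235.2 kmol/h.
Outlet amounts (n = n₀ + ν ξ):
  V: 2021 − 1(235.2) = 1785
  Q: 753.9 − 1(235.2) = 518.7
  R: 0 + 1(235.2) = 235.2
  M: 0 + 1(235.2) = 235.2
  U: 1609 (inert)
Total out = 4383 kmol/h; y_M = 235.2 / 4383 = 0.05366.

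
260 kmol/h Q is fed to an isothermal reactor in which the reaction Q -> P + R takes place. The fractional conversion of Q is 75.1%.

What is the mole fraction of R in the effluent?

Q reacted = 0.751 × 260 = 195.3 kmol/h; ν_Q = −1, so ξ = 195.3/1 = 195.3 kmol/h.
Outlet amounts (n = n₀ + ν ξ):
  Q: 260 − 1(195.3) = 64.74
  P: 0 + 1(195.3) = 195.3
  R: 0 + 1(195.3) = 195.3
Total out = 455.3 kmol/h; y_R = 195.3 / 455.3 = 0.4289.

0.429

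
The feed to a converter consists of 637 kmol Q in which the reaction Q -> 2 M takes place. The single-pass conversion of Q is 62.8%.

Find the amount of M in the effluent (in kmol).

Q reacted = 0.628 × 637 = 400 kmol; ν_Q = −1, so ξ = 400/1 = 400 kmol.
Outlet amounts (n = n₀ + ν ξ):
  Q: 637 − 1(400) = 237
  M: 0 + 2(400) = 800.1

800 kmol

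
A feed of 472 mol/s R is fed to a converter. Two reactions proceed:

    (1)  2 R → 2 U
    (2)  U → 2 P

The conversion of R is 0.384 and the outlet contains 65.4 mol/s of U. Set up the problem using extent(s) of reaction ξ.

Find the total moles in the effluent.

Conversion of R: R consumed = 2ξ₁ = 0.384 × 472 → ξ₁ = 90.62 mol/s.
U balance: n_U = 0 + 2ξ₁ − 1ξ₂ = 65.4 → ξ₂ = (2·90.62 − 65.4)/1 = 115.8 mol/s.
Outlet amounts (n = n₀ + Σ ν·ξ):
  R: 472 − 2(90.62) = 290.8
  U: 0 + 2(90.62) − 1(115.8) = 65.4
  P: 0 + 2(115.8) = 231.7
Total out = 290.8 + 65.4 + 231.7 = 587.8 mol/s.

588 mol/s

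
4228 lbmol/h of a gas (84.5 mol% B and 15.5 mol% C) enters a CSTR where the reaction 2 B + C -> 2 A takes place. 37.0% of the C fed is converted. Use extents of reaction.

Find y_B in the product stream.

C reacted = 0.37 × 655.3 = 242.5 lbmol/h; ν_C = −1, so ξ = 242.5/1 = 242.5 lbmol/h.
Outlet amounts (n = n₀ + ν ξ):
  B: 3573 − 2(242.5) = 3088
  C: 655.3 − 1(242.5) = 412.9
  A: 0 + 2(242.5) = 485
Total out = 3986 lbmol/h; y_B = 3088 / 3986 = 0.7747.

0.775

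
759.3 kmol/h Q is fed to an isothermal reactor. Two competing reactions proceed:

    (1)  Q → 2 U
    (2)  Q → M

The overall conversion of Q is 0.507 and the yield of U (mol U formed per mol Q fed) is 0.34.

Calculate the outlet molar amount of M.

Yield of U: 2ξ₁ / 759.3 = 0.34 → ξ₁ = 129.1 kmol/h.
Conversion of Q: 1ξ₁ + 1ξ₂ = 0.507 × 759.3 = 385 → ξ₂ = 255.9 kmol/h.
Outlet amounts (n = n₀ + Σ ν·ξ):
  Q: 759.3 − 1(129.1) − 1(255.9) = 374.3
  U: 0 + 2(129.1) = 258.2
  M: 0 + 1(255.9) = 255.9

256 kmol/h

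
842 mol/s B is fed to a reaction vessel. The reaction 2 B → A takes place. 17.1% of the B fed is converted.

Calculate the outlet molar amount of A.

B reacted = 0.171 × 842 = 144 mol/s; ν_B = −2, so ξ = 144/2 = 71.99 mol/s.
Outlet amounts (n = n₀ + ν ξ):
  B: 842 − 2(71.99) = 698
  A: 0 + 1(71.99) = 71.99

72 mol/s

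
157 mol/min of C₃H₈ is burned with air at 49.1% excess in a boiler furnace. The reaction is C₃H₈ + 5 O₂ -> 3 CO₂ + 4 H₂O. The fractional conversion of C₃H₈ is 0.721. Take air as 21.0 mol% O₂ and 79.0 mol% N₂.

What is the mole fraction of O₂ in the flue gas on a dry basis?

Stoichiometric O₂ = 5 × 157 = 785 mol/min; O₂ fed = 785 × 1.491 = 1170 mol/min.
N₂ fed = 1170 × 79/21 = 4403 mol/min.
Fuel reacted = 0.721 × 157 → ξ = 113.2 mol/min.
Outlet (n = n₀ + ν ξ):
  C₃H₈: 157 − 1(113.2) = 43.8
  O₂: 1170 − 5(113.2) = 604.5
  N₂: 4403 (inert)
  CO₂: 0 + 3(113.2) = 339.6
  H₂O: 0 + 4(113.2) = 452.8
Dry total = 5391 mol/min; y_O₂ (dry) = 604.5 / 5391 = 0.1121.

0.112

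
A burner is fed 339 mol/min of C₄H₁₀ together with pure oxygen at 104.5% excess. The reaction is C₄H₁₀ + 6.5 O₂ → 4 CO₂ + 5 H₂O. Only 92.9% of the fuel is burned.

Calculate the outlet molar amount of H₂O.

1570 mol/min

Stoichiometric O₂ = 6.5 × 339 = 2204 mol/min; O₂ fed = 2204 × 2.045 = 4506 mol/min.
Fuel reacted = 0.929 × 339 → ξ = 314.9 mol/min.
Outlet (n = n₀ + ν ξ):
  C₄H₁₀: 339 − 1(314.9) = 24.07
  O₂: 4506 − 6.5(314.9) = 2459
  CO₂: 0 + 4(314.9) = 1260
  H₂O: 0 + 5(314.9) = 1575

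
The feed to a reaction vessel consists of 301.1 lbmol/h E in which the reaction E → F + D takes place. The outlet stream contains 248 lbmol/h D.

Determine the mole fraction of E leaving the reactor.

For D: n = n₀ + 1ξ → 248 = 0 + 1ξ, giving ξ = 248 lbmol/h.
Outlet amounts (n = n₀ + ν ξ):
  E: 301.1 − 1(248) = 53.1
  F: 0 + 1(248) = 248
  D: 0 + 1(248) = 248
Total out = 549.1 lbmol/h; y_E = 53.1 / 549.1 = 0.0967.

0.0967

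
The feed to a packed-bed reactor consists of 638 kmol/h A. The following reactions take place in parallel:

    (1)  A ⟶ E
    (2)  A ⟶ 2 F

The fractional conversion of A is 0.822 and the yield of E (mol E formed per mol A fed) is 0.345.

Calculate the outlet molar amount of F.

Yield of E: 1ξ₁ / 638 = 0.345 → ξ₁ = 220.1 kmol/h.
Conversion of A: 1ξ₁ + 1ξ₂ = 0.822 × 638 = 524.4 → ξ₂ = 304.3 kmol/h.
Outlet amounts (n = n₀ + Σ ν·ξ):
  A: 638 − 1(220.1) − 1(304.3) = 113.6
  E: 0 + 1(220.1) = 220.1
  F: 0 + 2(304.3) = 608.7

609 kmol/h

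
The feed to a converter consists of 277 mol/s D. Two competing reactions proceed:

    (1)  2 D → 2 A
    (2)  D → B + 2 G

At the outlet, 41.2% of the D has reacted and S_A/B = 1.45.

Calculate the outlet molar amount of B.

Conversion of D: D consumed = 0.412 × 277 = 114.1 mol/s = 2ξ₁ + 1ξ₂.
Selectivity: 2ξ₁ / (1ξ₂) = 1.45 → ξ₁ = 0.725 ξ₂.
Substitute: (2·0.725 + 1) ξ₂ = 114.1 → ξ₂ = 46.58 mol/s, ξ₁ = 33.77 mol/s.
Outlet amounts (n = n₀ + Σ ν·ξ):
  D: 277 − 2(33.77) − 1(46.58) = 162.9
  A: 0 + 2(33.77) = 67.54
  B: 0 + 1(46.58) = 46.58
  G: 0 + 2(46.58) = 93.16

46.6 mol/s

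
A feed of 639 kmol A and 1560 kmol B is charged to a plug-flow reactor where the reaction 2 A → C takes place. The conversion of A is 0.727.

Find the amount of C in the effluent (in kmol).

A reacted = 0.727 × 639 = 464.6 kmol; ν_A = −2, so ξ = 464.6/2 = 232.3 kmol.
Outlet amounts (n = n₀ + ν ξ):
  A: 639 − 2(232.3) = 174.4
  C: 0 + 1(232.3) = 232.3
  B: 1560 (inert)

232 kmol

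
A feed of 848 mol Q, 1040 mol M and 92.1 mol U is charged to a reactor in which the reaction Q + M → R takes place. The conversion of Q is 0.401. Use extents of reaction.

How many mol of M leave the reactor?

700 mol

Q reacted = 0.401 × 848 = 340 mol; ν_Q = −1, so ξ = 340/1 = 340 mol.
Outlet amounts (n = n₀ + ν ξ):
  Q: 848 − 1(340) = 508
  M: 1040 − 1(340) = 700
  R: 0 + 1(340) = 340
  U: 92.1 (inert)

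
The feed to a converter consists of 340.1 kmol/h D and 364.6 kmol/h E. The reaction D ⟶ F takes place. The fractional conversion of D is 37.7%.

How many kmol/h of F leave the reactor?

D reacted = 0.377 × 340.1 = 128.2 kmol/h; ν_D = −1, so ξ = 128.2/1 = 128.2 kmol/h.
Outlet amounts (n = n₀ + ν ξ):
  D: 340.1 − 1(128.2) = 211.9
  F: 0 + 1(128.2) = 128.2
  E: 364.6 (inert)

128 kmol/h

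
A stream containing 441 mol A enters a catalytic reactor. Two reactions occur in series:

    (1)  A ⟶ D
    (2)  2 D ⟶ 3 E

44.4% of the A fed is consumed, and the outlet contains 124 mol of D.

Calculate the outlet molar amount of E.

108 mol

Conversion of A: A consumed = 1ξ₁ = 0.444 × 441 → ξ₁ = 195.8 mol.
D balance: n_D = 0 + 1ξ₁ − 2ξ₂ = 124 → ξ₂ = (1·195.8 − 124)/2 = 35.9 mol.
Outlet amounts (n = n₀ + Σ ν·ξ):
  A: 441 − 1(195.8) = 245.2
  D: 0 + 1(195.8) − 2(35.9) = 124
  E: 0 + 3(35.9) = 107.7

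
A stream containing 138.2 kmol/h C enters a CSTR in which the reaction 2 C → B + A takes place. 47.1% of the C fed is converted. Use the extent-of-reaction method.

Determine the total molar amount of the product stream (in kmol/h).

C reacted = 0.471 × 138.2 = 65.09 kmol/h; ν_C = −2, so ξ = 65.09/2 = 32.55 kmol/h.
Outlet amounts (n = n₀ + ν ξ):
  C: 138.2 − 2(32.55) = 73.11
  B: 0 + 1(32.55) = 32.55
  A: 0 + 1(32.55) = 32.55
Total out = 73.11 + 32.55 + 32.55 = 138.2 kmol/h.

138 kmol/h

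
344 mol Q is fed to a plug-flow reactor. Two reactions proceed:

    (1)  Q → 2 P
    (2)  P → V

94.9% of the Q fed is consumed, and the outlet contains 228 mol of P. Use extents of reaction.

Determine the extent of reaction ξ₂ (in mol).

Conversion of Q: Q consumed = 1ξ₁ = 0.949 × 344 → ξ₁ = 326.5 mol.
P balance: n_P = 0 + 2ξ₁ − 1ξ₂ = 228 → ξ₂ = (2·326.5 − 228)/1 = 424.9 mol.
Outlet amounts (n = n₀ + Σ ν·ξ):
  Q: 344 − 1(326.5) = 17.54
  P: 0 + 2(326.5) − 1(424.9) = 228
  V: 0 + 1(424.9) = 424.9

ξ₂ = 425 mol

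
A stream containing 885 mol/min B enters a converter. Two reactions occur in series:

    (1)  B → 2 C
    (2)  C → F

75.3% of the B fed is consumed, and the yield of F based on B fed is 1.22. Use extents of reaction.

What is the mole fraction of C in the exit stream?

0.163

Conversion of B: B consumed = 1ξ₁ = 0.753 × 885 → ξ₁ = 666.4 mol/min.
Yield of F: 1ξ₂ / 885 = 1.22 → ξ₂ = 1080 mol/min.
Outlet amounts (n = n₀ + Σ ν·ξ):
  B: 885 − 1(666.4) = 218.6
  C: 0 + 2(666.4) − 1(1080) = 253.1
  F: 0 + 1(1080) = 1080
Total out = 1551 mol/min; y_C = 253.1 / 1551 = 0.1631.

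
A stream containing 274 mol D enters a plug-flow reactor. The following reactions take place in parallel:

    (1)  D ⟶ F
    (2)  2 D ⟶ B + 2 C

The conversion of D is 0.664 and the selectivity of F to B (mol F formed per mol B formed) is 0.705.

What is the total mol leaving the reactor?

Conversion of D: D consumed = 0.664 × 274 = 181.9 mol = 1ξ₁ + 2ξ₂.
Selectivity: 1ξ₁ / (1ξ₂) = 0.705 → ξ₁ = 0.705 ξ₂.
Substitute: (1·0.705 + 2) ξ₂ = 181.9 → ξ₂ = 67.26 mol, ξ₁ = 47.42 mol.
Outlet amounts (n = n₀ + Σ ν·ξ):
  D: 274 − 1(47.42) − 2(67.26) = 92.06
  F: 0 + 1(47.42) = 47.42
  B: 0 + 1(67.26) = 67.26
  C: 0 + 2(67.26) = 134.5
Total out = 92.06 + 47.42 + 67.26 + 134.5 = 341.3 mol.

341 mol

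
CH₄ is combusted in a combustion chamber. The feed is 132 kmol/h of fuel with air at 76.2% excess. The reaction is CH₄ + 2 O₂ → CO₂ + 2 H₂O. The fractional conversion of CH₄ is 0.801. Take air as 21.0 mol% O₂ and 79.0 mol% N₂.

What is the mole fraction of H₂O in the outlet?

0.0901

Stoichiometric O₂ = 2 × 132 = 264 kmol/h; O₂ fed = 264 × 1.762 = 465.2 kmol/h.
N₂ fed = 465.2 × 79/21 = 1750 kmol/h.
Fuel reacted = 0.801 × 132 → ξ = 105.7 kmol/h.
Outlet (n = n₀ + ν ξ):
  CH₄: 132 − 1(105.7) = 26.27
  O₂: 465.2 − 2(105.7) = 253.7
  N₂: 1750 (inert)
  CO₂: 0 + 1(105.7) = 105.7
  H₂O: 0 + 2(105.7) = 211.5
Total out = 2347 kmol/h; y_H₂O = 211.5 / 2347 = 0.0901.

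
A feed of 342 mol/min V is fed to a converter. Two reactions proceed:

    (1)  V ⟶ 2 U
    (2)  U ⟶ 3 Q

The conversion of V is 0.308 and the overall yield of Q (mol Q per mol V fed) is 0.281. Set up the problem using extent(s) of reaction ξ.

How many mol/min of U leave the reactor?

Conversion of V: V consumed = 1ξ₁ = 0.308 × 342 → ξ₁ = 105.3 mol/min.
Yield of Q: 3ξ₂ / 342 = 0.281 → ξ₂ = 32.03 mol/min.
Outlet amounts (n = n₀ + Σ ν·ξ):
  V: 342 − 1(105.3) = 236.7
  U: 0 + 2(105.3) − 1(32.03) = 178.6
  Q: 0 + 3(32.03) = 96.1

179 mol/min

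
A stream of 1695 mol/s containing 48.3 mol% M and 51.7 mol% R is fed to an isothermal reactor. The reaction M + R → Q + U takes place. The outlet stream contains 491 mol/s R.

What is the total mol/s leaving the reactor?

1700 mol/s

For R: n = n₀ − 1ξ → 491 = 876.3 − 1ξ, giving ξ = 385.3 mol/s.
Outlet amounts (n = n₀ + ν ξ):
  M: 818.7 − 1(385.3) = 433.4
  R: 876.3 − 1(385.3) = 491
  Q: 0 + 1(385.3) = 385.3
  U: 0 + 1(385.3) = 385.3
Total out = 433.4 + 491 + 385.3 + 385.3 = 1695 mol/s.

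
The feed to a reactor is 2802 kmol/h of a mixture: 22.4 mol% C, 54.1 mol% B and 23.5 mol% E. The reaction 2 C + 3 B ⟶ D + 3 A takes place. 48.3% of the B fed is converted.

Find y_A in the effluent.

0.286

B reacted = 0.483 × 1516 = 732.2 kmol/h; ν_B = −3, so ξ = 732.2/3 = 244.1 kmol/h.
Outlet amounts (n = n₀ + ν ξ):
  C: 627.6 − 2(244.1) = 139.5
  B: 1516 − 3(244.1) = 783.7
  D: 0 + 1(244.1) = 244.1
  A: 0 + 3(244.1) = 732.2
  E: 658.5 (inert)
Total out = 2558 kmol/h; y_A = 732.2 / 2558 = 0.2862.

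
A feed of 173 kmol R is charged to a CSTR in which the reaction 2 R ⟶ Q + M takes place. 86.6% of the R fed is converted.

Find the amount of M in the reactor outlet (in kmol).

74.9 kmol

R reacted = 0.866 × 173 = 149.8 kmol; ν_R = −2, so ξ = 149.8/2 = 74.91 kmol.
Outlet amounts (n = n₀ + ν ξ):
  R: 173 − 2(74.91) = 23.18
  Q: 0 + 1(74.91) = 74.91
  M: 0 + 1(74.91) = 74.91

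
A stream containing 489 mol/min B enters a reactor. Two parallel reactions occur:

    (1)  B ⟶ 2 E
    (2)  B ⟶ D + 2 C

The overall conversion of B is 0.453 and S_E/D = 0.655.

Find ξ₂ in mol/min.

Conversion of B: B consumed = 0.453 × 489 = 221.5 mol/min = 1ξ₁ + 1ξ₂.
Selectivity: 2ξ₁ / (1ξ₂) = 0.655 → ξ₁ = 0.3275 ξ₂.
Substitute: (1·0.3275 + 1) ξ₂ = 221.5 → ξ₂ = 166.9 mol/min, ξ₁ = 54.65 mol/min.
Outlet amounts (n = n₀ + Σ ν·ξ):
  B: 489 − 1(54.65) − 1(166.9) = 267.5
  E: 0 + 2(54.65) = 109.3
  D: 0 + 1(166.9) = 166.9
  C: 0 + 2(166.9) = 333.7

ξ₂ = 167 mol/min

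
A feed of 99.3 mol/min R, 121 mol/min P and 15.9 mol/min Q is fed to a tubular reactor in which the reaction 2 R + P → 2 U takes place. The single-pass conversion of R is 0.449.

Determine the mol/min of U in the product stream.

R reacted = 0.449 × 99.3 = 44.59 mol/min; ν_R = −2, so ξ = 44.59/2 = 22.29 mol/min.
Outlet amounts (n = n₀ + ν ξ):
  R: 99.3 − 2(22.29) = 54.71
  P: 121 − 1(22.29) = 98.71
  U: 0 + 2(22.29) = 44.59
  Q: 15.9 (inert)

44.6 mol/min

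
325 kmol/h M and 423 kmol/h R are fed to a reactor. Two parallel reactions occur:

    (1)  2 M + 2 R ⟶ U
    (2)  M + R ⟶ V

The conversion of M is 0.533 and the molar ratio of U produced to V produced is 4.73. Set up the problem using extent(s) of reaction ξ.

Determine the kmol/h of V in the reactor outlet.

Conversion of M: M consumed = 0.533 × 325 = 173.2 kmol/h = 2ξ₁ + 1ξ₂.
Selectivity: 1ξ₁ / (1ξ₂) = 4.73 → ξ₁ = 4.73 ξ₂.
Substitute: (2·4.73 + 1) ξ₂ = 173.2 → ξ₂ = 16.56 kmol/h, ξ₁ = 78.33 kmol/h.
Outlet amounts (n = n₀ + Σ ν·ξ):
  M: 325 − 2(78.33) − 1(16.56) = 151.8
  R: 423 − 2(78.33) − 1(16.56) = 249.8
  U: 0 + 1(78.33) = 78.33
  V: 0 + 1(16.56) = 16.56

16.6 kmol/h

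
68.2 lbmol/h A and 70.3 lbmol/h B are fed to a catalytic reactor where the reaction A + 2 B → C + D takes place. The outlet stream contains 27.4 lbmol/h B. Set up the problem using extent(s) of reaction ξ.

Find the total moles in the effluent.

117 lbmol/h

For B: n = n₀ − 2ξ → 27.4 = 70.3 − 2ξ, giving ξ = 21.45 lbmol/h.
Outlet amounts (n = n₀ + ν ξ):
  A: 68.2 − 1(21.45) = 46.75
  B: 70.3 − 2(21.45) = 27.4
  C: 0 + 1(21.45) = 21.45
  D: 0 + 1(21.45) = 21.45
Total out = 46.75 + 27.4 + 21.45 + 21.45 = 117 lbmol/h.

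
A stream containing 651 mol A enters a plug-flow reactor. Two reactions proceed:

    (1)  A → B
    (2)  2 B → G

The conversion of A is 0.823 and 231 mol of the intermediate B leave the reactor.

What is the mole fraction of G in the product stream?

Conversion of A: A consumed = 1ξ₁ = 0.823 × 651 → ξ₁ = 535.8 mol.
B balance: n_B = 0 + 1ξ₁ − 2ξ₂ = 231 → ξ₂ = (1·535.8 − 231)/2 = 152.4 mol.
Outlet amounts (n = n₀ + Σ ν·ξ):
  A: 651 − 1(535.8) = 115.2
  B: 0 + 1(535.8) − 2(152.4) = 231
  G: 0 + 1(152.4) = 152.4
Total out = 498.6 mol; y_G = 152.4 / 498.6 = 0.3056.

0.306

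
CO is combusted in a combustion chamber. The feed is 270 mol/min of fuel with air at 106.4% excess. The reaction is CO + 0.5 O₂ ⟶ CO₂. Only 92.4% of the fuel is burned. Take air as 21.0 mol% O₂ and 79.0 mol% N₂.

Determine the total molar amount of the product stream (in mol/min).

1470 mol/min

Stoichiometric O₂ = 0.5 × 270 = 135 mol/min; O₂ fed = 135 × 2.064 = 278.6 mol/min.
N₂ fed = 278.6 × 79/21 = 1048 mol/min.
Fuel reacted = 0.924 × 270 → ξ = 249.5 mol/min.
Outlet (n = n₀ + ν ξ):
  CO: 270 − 1(249.5) = 20.52
  O₂: 278.6 − 0.5(249.5) = 153.9
  N₂: 1048 (inert)
  CO₂: 0 + 1(249.5) = 249.5
Total out = 20.52 + 153.9 + 1048 + 249.5 = 1472 mol/min.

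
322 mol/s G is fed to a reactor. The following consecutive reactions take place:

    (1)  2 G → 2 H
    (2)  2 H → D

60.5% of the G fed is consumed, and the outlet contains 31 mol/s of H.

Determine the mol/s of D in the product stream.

Conversion of G: G consumed = 2ξ₁ = 0.605 × 322 → ξ₁ = 97.41 mol/s.
H balance: n_H = 0 + 2ξ₁ − 2ξ₂ = 31 → ξ₂ = (2·97.41 − 31)/2 = 81.91 mol/s.
Outlet amounts (n = n₀ + Σ ν·ξ):
  G: 322 − 2(97.41) = 127.2
  H: 0 + 2(97.41) − 2(81.91) = 31
  D: 0 + 1(81.91) = 81.91

81.9 mol/s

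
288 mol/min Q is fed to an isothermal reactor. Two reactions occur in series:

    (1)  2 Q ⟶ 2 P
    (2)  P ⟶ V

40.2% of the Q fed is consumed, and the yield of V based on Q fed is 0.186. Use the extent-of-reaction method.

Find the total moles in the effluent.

Conversion of Q: Q consumed = 2ξ₁ = 0.402 × 288 → ξ₁ = 57.89 mol/min.
Yield of V: 1ξ₂ / 288 = 0.186 → ξ₂ = 53.57 mol/min.
Outlet amounts (n = n₀ + Σ ν·ξ):
  Q: 288 − 2(57.89) = 172.2
  P: 0 + 2(57.89) − 1(53.57) = 62.21
  V: 0 + 1(53.57) = 53.57
Total out = 172.2 + 62.21 + 53.57 = 288 mol/min.

288 mol/min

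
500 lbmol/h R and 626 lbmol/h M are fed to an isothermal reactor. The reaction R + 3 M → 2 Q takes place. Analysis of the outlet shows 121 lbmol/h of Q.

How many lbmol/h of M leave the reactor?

444 lbmol/h

For Q: n = n₀ + 2ξ → 121 = 0 + 2ξ, giving ξ = 60.5 lbmol/h.
Outlet amounts (n = n₀ + ν ξ):
  R: 500 − 1(60.5) = 439.5
  M: 626 − 3(60.5) = 444.5
  Q: 0 + 2(60.5) = 121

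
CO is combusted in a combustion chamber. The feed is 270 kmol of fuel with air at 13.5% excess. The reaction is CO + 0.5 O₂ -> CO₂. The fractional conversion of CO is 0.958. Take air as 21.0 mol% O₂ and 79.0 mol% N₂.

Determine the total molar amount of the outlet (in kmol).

870 kmol

Stoichiometric O₂ = 0.5 × 270 = 135 kmol; O₂ fed = 135 × 1.135 = 153.2 kmol.
N₂ fed = 153.2 × 79/21 = 576.4 kmol.
Fuel reacted = 0.958 × 270 → ξ = 258.7 kmol.
Outlet (n = n₀ + ν ξ):
  CO: 270 − 1(258.7) = 11.34
  O₂: 153.2 − 0.5(258.7) = 23.9
  N₂: 576.4 (inert)
  CO₂: 0 + 1(258.7) = 258.7
Total out = 11.34 + 23.9 + 576.4 + 258.7 = 870.3 kmol.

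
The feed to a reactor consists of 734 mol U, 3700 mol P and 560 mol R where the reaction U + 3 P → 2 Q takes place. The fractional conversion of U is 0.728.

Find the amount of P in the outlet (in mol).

2100 mol

U reacted = 0.728 × 734 = 534.4 mol; ν_U = −1, so ξ = 534.4/1 = 534.4 mol.
Outlet amounts (n = n₀ + ν ξ):
  U: 734 − 1(534.4) = 199.6
  P: 3700 − 3(534.4) = 2097
  Q: 0 + 2(534.4) = 1069
  R: 560 (inert)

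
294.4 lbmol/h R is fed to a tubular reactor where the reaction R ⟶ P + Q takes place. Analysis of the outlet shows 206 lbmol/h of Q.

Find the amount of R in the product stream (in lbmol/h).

88.4 lbmol/h

For Q: n = n₀ + 1ξ → 206 = 0 + 1ξ, giving ξ = 206 lbmol/h.
Outlet amounts (n = n₀ + ν ξ):
  R: 294.4 − 1(206) = 88.4
  P: 0 + 1(206) = 206
  Q: 0 + 1(206) = 206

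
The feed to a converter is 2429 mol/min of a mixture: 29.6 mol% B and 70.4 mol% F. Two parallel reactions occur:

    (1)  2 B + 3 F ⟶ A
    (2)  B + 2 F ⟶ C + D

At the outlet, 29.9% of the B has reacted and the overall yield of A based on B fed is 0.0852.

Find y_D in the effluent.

Yield of A: 1ξ₁ / 719 = 0.0852 → ξ₁ = 61.26 mol/min.
Conversion of B: 2ξ₁ + 1ξ₂ = 0.299 × 719 = 215 → ξ₂ = 92.46 mol/min.
Outlet amounts (n = n₀ + Σ ν·ξ):
  B: 719 − 2(61.26) − 1(92.46) = 504
  F: 1710 − 3(61.26) − 2(92.46) = 1341
  A: 0 + 1(61.26) = 61.26
  C: 0 + 1(92.46) = 92.46
  D: 0 + 1(92.46) = 92.46
Total out = 2092 mol/min; y_D = 92.46 / 2092 = 0.04421.

0.0442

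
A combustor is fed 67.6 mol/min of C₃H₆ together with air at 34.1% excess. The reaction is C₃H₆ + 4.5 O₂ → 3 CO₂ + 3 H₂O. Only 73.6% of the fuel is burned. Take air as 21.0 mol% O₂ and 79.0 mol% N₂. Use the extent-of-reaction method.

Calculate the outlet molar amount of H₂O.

Stoichiometric O₂ = 4.5 × 67.6 = 304.2 mol/min; O₂ fed = 304.2 × 1.341 = 407.9 mol/min.
N₂ fed = 407.9 × 79/21 = 1535 mol/min.
Fuel reacted = 0.736 × 67.6 → ξ = 49.75 mol/min.
Outlet (n = n₀ + ν ξ):
  C₃H₆: 67.6 − 1(49.75) = 17.85
  O₂: 407.9 − 4.5(49.75) = 184
  N₂: 1535 (inert)
  CO₂: 0 + 3(49.75) = 149.3
  H₂O: 0 + 3(49.75) = 149.3

149 mol/min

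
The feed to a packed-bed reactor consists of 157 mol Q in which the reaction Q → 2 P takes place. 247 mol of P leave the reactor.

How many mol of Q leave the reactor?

33.5 mol

For P: n = n₀ + 2ξ → 247 = 0 + 2ξ, giving ξ = 123.5 mol.
Outlet amounts (n = n₀ + ν ξ):
  Q: 157 − 1(123.5) = 33.5
  P: 0 + 2(123.5) = 247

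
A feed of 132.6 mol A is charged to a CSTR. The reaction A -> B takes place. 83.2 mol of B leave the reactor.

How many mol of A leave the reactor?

For B: n = n₀ + 1ξ → 83.2 = 0 + 1ξ, giving ξ = 83.2 mol.
Outlet amounts (n = n₀ + ν ξ):
  A: 132.6 − 1(83.2) = 49.4
  B: 0 + 1(83.2) = 83.2

49.4 mol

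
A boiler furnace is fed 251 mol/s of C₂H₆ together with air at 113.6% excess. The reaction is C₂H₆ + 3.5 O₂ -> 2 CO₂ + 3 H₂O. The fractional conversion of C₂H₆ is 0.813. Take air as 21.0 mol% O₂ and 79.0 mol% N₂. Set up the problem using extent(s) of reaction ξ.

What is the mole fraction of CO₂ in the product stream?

0.0439

Stoichiometric O₂ = 3.5 × 251 = 878.5 mol/s; O₂ fed = 878.5 × 2.136 = 1876 mol/s.
N₂ fed = 1876 × 79/21 = 7059 mol/s.
Fuel reacted = 0.813 × 251 → ξ = 204.1 mol/s.
Outlet (n = n₀ + ν ξ):
  C₂H₆: 251 − 1(204.1) = 46.94
  O₂: 1876 − 3.5(204.1) = 1162
  N₂: 7059 (inert)
  CO₂: 0 + 2(204.1) = 408.1
  H₂O: 0 + 3(204.1) = 612.2
Total out = 9289 mol/s; y_CO₂ = 408.1 / 9289 = 0.04394.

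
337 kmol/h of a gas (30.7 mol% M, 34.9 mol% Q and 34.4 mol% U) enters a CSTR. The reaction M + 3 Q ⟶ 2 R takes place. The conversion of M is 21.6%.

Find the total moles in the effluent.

M reacted = 0.216 × 103.5 = 22.35 kmol/h; ν_M = −1, so ξ = 22.35/1 = 22.35 kmol/h.
Outlet amounts (n = n₀ + ν ξ):
  M: 103.5 − 1(22.35) = 81.11
  Q: 117.6 − 3(22.35) = 50.57
  R: 0 + 2(22.35) = 44.69
  U: 115.9 (inert)
Total out = 81.11 + 50.57 + 44.69 + 115.9 = 292.3 kmol/h.

292 kmol/h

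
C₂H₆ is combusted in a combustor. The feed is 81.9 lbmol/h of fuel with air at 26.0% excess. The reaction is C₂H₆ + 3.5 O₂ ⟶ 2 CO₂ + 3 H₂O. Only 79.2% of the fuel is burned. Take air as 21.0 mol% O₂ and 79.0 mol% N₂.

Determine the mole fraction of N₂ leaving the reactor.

0.741

Stoichiometric O₂ = 3.5 × 81.9 = 286.7 lbmol/h; O₂ fed = 286.7 × 1.260 = 361.2 lbmol/h.
N₂ fed = 361.2 × 79/21 = 1359 lbmol/h.
Fuel reacted = 0.792 × 81.9 → ξ = 64.86 lbmol/h.
Outlet (n = n₀ + ν ξ):
  C₂H₆: 81.9 − 1(64.86) = 17.04
  O₂: 361.2 − 3.5(64.86) = 134.2
  N₂: 1359 (inert)
  CO₂: 0 + 2(64.86) = 129.7
  H₂O: 0 + 3(64.86) = 194.6
Total out = 1834 lbmol/h; y_N₂ = 1359 / 1834 = 0.7408.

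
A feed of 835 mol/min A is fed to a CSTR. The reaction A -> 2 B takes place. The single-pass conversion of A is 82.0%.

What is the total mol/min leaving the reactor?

A reacted = 0.82 × 835 = 684.7 mol/min; ν_A = −1, so ξ = 684.7/1 = 684.7 mol/min.
Outlet amounts (n = n₀ + ν ξ):
  A: 835 − 1(684.7) = 150.3
  B: 0 + 2(684.7) = 1369
Total out = 150.3 + 1369 = 1520 mol/min.

1520 mol/min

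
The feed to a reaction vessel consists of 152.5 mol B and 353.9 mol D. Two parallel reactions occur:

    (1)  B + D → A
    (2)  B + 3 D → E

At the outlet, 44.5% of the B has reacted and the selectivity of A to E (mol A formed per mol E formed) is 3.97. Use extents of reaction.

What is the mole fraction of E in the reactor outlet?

0.0332

Conversion of B: B consumed = 0.445 × 152.5 = 67.86 mol = 1ξ₁ + 1ξ₂.
Selectivity: 1ξ₁ / (1ξ₂) = 3.97 → ξ₁ = 3.97 ξ₂.
Substitute: (1·3.97 + 1) ξ₂ = 67.86 → ξ₂ = 13.65 mol, ξ₁ = 54.21 mol.
Outlet amounts (n = n₀ + Σ ν·ξ):
  B: 152.5 − 1(54.21) − 1(13.65) = 84.64
  D: 353.9 − 1(54.21) − 3(13.65) = 258.7
  A: 0 + 1(54.21) = 54.21
  E: 0 + 1(13.65) = 13.65
Total out = 411.2 mol; y_E = 13.65 / 411.2 = 0.0332.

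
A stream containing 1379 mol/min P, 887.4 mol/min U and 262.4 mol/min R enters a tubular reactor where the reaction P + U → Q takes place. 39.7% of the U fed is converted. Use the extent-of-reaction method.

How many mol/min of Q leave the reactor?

U reacted = 0.397 × 887.4 = 352.3 mol/min; ν_U = −1, so ξ = 352.3/1 = 352.3 mol/min.
Outlet amounts (n = n₀ + ν ξ):
  P: 1379 − 1(352.3) = 1027
  U: 887.4 − 1(352.3) = 535.1
  Q: 0 + 1(352.3) = 352.3
  R: 262.4 (inert)

352 mol/min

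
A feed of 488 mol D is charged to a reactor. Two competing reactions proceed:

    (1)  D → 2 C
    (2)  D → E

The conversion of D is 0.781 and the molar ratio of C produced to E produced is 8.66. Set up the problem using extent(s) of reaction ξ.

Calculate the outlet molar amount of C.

619 mol

Conversion of D: D consumed = 0.781 × 488 = 381.1 mol = 1ξ₁ + 1ξ₂.
Selectivity: 2ξ₁ / (1ξ₂) = 8.66 → ξ₁ = 4.33 ξ₂.
Substitute: (1·4.33 + 1) ξ₂ = 381.1 → ξ₂ = 71.51 mol, ξ₁ = 309.6 mol.
Outlet amounts (n = n₀ + Σ ν·ξ):
  D: 488 − 1(309.6) − 1(71.51) = 106.9
  C: 0 + 2(309.6) = 619.2
  E: 0 + 1(71.51) = 71.51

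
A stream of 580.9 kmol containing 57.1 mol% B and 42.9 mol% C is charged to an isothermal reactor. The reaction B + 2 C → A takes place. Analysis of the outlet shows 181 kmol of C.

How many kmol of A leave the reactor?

34.1 kmol

For C: n = n₀ − 2ξ → 181 = 249.2 − 2ξ, giving ξ = 34.1 kmol.
Outlet amounts (n = n₀ + ν ξ):
  B: 331.7 − 1(34.1) = 297.6
  C: 249.2 − 2(34.1) = 181
  A: 0 + 1(34.1) = 34.1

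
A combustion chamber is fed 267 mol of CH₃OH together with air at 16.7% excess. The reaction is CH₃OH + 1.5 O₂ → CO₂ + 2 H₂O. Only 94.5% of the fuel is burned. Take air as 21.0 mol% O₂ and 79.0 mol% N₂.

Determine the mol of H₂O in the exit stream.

Stoichiometric O₂ = 1.5 × 267 = 400.5 mol; O₂ fed = 400.5 × 1.167 = 467.4 mol.
N₂ fed = 467.4 × 79/21 = 1758 mol.
Fuel reacted = 0.945 × 267 → ξ = 252.3 mol.
Outlet (n = n₀ + ν ξ):
  CH₃OH: 267 − 1(252.3) = 14.69
  O₂: 467.4 − 1.5(252.3) = 88.91
  N₂: 1758 (inert)
  CO₂: 0 + 1(252.3) = 252.3
  H₂O: 0 + 2(252.3) = 504.6

505 mol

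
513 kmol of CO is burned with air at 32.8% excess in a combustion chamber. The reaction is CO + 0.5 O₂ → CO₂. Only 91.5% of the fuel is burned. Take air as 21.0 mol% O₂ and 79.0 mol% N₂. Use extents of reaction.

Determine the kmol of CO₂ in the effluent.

Stoichiometric O₂ = 0.5 × 513 = 256.5 kmol; O₂ fed = 256.5 × 1.328 = 340.6 kmol.
N₂ fed = 340.6 × 79/21 = 1281 kmol.
Fuel reacted = 0.915 × 513 → ξ = 469.4 kmol.
Outlet (n = n₀ + ν ξ):
  CO: 513 − 1(469.4) = 43.6
  O₂: 340.6 − 0.5(469.4) = 105.9
  N₂: 1281 (inert)
  CO₂: 0 + 1(469.4) = 469.4

469 kmol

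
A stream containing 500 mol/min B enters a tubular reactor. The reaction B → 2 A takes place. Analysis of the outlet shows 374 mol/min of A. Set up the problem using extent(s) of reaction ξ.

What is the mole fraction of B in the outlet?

0.456

For A: n = n₀ + 2ξ → 374 = 0 + 2ξ, giving ξ = 187 mol/min.
Outlet amounts (n = n₀ + ν ξ):
  B: 500 − 1(187) = 313
  A: 0 + 2(187) = 374
Total out = 687 mol/min; y_B = 313 / 687 = 0.4556.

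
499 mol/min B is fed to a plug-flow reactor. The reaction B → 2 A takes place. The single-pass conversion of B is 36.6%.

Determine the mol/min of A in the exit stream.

365 mol/min

B reacted = 0.366 × 499 = 182.6 mol/min; ν_B = −1, so ξ = 182.6/1 = 182.6 mol/min.
Outlet amounts (n = n₀ + ν ξ):
  B: 499 − 1(182.6) = 316.4
  A: 0 + 2(182.6) = 365.3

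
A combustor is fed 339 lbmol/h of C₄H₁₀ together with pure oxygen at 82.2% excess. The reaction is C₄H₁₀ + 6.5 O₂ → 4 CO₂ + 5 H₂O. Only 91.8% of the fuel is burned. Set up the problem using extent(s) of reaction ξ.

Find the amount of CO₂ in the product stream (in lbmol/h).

1240 lbmol/h

Stoichiometric O₂ = 6.5 × 339 = 2204 lbmol/h; O₂ fed = 2204 × 1.822 = 4015 lbmol/h.
Fuel reacted = 0.918 × 339 → ξ = 311.2 lbmol/h.
Outlet (n = n₀ + ν ξ):
  C₄H₁₀: 339 − 1(311.2) = 27.8
  O₂: 4015 − 6.5(311.2) = 1992
  CO₂: 0 + 4(311.2) = 1245
  H₂O: 0 + 5(311.2) = 1556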